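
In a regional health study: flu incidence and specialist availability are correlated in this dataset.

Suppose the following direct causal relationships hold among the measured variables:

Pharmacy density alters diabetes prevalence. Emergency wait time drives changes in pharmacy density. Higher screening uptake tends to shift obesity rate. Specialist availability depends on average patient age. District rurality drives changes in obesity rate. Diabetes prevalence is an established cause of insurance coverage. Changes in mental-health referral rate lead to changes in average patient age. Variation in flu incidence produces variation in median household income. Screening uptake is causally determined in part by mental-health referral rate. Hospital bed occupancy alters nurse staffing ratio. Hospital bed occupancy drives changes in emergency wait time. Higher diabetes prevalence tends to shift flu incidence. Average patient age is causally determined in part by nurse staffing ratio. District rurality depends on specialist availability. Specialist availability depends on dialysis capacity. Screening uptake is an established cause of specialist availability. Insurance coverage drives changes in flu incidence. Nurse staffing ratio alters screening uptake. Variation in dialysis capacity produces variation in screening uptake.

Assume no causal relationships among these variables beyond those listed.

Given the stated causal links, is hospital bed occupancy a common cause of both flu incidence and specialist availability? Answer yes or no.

Hospital bed occupancy has a causal path to flu incidence (hospital bed occupancy → emergency wait time → pharmacy density → diabetes prevalence → flu incidence) and to specialist availability (hospital bed occupancy → nurse staffing ratio → screening uptake → specialist availability), so it is a common cause of both — a confounder.

yes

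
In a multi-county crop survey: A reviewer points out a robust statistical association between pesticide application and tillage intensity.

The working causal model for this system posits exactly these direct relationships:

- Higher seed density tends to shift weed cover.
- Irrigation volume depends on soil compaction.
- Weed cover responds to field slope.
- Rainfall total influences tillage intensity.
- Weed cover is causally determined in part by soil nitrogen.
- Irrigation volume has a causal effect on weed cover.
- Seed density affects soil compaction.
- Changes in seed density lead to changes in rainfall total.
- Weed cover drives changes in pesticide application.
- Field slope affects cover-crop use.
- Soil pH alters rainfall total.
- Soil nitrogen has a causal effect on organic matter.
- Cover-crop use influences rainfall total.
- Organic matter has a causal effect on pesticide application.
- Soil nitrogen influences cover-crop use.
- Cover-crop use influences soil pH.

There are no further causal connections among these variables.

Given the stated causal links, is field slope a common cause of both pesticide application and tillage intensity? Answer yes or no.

Field slope has a causal path to pesticide application (field slope → weed cover → pesticide application) and to tillage intensity (field slope → cover-crop use → rainfall total → tillage intensity), so it is a common cause of both — a confounder.

yes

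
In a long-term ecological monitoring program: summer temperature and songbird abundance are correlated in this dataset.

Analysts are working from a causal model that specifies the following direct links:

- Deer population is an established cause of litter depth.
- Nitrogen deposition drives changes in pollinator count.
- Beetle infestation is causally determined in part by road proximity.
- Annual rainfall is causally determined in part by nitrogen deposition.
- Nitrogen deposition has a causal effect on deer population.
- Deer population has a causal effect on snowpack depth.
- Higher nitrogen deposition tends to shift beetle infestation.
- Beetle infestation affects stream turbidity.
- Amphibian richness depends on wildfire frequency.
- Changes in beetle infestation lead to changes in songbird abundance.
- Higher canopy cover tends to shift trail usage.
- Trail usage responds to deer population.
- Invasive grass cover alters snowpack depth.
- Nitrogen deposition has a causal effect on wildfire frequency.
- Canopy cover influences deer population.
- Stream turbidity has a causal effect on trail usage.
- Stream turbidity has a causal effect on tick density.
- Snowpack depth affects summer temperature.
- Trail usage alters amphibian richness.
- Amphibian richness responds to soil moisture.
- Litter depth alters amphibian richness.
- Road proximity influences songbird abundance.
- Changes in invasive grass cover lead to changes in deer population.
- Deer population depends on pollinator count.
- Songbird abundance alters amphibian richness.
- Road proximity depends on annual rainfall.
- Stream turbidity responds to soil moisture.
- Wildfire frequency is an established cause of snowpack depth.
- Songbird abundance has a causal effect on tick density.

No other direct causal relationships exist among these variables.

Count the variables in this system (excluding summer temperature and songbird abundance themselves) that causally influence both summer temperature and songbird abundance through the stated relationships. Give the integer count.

1

The common causes are: nitrogen deposition (to summer temperature via nitrogen deposition → deer population → snowpack depth → summer temperature; to songbird abundance via nitrogen deposition → beetle infestation → songbird abundance).
Every other variable lacks a causal path to at least one of summer temperature and songbird abundance.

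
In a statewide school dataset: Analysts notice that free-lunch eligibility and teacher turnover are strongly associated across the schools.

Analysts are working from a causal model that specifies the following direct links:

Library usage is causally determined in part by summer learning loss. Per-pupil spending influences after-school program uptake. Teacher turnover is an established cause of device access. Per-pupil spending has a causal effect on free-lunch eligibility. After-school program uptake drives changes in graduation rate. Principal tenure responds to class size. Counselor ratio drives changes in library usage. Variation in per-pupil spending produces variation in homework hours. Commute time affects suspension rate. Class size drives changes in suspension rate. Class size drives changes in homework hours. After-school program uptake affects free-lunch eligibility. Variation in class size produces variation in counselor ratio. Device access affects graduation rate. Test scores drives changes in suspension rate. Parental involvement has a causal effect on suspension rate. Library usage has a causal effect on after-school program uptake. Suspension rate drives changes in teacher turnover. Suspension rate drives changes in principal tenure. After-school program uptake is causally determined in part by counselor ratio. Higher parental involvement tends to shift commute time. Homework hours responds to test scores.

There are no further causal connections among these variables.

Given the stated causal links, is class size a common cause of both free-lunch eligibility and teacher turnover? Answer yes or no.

Class size has a causal path to free-lunch eligibility (class size → counselor ratio → after-school program uptake → free-lunch eligibility) and to teacher turnover (class size → suspension rate → teacher turnover), so it is a common cause of both — a confounder.

yes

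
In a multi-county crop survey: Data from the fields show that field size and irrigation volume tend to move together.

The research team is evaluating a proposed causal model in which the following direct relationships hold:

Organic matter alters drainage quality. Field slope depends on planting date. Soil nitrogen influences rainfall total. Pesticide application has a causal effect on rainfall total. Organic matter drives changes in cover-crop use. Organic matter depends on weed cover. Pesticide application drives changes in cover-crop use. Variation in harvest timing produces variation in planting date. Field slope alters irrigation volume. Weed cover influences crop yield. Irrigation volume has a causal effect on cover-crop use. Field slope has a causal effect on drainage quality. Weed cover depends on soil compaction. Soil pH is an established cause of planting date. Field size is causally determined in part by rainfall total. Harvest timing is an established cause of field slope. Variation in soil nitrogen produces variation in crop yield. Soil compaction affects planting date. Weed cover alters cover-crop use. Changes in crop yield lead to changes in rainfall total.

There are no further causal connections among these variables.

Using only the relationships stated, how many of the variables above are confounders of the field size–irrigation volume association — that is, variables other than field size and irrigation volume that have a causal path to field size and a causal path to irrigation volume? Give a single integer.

1

The common causes are: soil compaction (to field size via soil compaction → weed cover → crop yield → rainfall total → field size; to irrigation volume via soil compaction → planting date → field slope → irrigation volume).
Every other variable lacks a causal path to at least one of field size and irrigation volume.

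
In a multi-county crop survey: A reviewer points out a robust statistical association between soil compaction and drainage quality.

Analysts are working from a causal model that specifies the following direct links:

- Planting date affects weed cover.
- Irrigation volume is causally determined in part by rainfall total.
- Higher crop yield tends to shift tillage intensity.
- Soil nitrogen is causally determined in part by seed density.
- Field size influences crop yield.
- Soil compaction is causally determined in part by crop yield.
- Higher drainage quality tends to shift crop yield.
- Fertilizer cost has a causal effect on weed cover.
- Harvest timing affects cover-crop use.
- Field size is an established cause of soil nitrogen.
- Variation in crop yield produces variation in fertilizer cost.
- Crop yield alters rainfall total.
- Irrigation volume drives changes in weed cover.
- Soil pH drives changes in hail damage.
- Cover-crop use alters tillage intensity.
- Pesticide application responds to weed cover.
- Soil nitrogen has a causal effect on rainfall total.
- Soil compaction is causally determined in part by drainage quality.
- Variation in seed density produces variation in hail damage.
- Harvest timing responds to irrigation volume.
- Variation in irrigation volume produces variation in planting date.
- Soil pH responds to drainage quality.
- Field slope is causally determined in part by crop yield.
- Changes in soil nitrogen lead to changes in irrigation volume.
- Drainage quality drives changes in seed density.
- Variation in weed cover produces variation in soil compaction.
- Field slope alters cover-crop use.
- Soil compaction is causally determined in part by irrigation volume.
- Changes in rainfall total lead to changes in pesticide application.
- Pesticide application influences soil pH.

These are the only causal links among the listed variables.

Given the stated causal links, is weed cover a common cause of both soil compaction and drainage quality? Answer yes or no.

Weed cover has no stated causal path to drainage quality. A confounder must cause both variables, so weed cover does not qualify.

no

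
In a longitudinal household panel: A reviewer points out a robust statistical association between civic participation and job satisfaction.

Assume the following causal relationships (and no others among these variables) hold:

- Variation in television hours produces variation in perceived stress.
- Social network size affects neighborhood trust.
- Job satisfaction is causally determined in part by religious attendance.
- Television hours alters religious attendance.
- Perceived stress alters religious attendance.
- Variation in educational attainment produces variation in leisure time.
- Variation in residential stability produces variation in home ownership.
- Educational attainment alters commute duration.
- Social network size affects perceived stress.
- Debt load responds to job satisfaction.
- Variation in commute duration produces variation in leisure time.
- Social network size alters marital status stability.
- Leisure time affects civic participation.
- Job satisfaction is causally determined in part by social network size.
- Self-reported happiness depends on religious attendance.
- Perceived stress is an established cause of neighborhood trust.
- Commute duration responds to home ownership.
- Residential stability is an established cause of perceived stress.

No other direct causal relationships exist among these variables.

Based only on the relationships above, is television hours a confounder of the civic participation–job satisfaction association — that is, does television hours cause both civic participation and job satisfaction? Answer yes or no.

Television hours has no stated causal path to civic participation. A confounder must cause both variables, so television hours does not qualify.

no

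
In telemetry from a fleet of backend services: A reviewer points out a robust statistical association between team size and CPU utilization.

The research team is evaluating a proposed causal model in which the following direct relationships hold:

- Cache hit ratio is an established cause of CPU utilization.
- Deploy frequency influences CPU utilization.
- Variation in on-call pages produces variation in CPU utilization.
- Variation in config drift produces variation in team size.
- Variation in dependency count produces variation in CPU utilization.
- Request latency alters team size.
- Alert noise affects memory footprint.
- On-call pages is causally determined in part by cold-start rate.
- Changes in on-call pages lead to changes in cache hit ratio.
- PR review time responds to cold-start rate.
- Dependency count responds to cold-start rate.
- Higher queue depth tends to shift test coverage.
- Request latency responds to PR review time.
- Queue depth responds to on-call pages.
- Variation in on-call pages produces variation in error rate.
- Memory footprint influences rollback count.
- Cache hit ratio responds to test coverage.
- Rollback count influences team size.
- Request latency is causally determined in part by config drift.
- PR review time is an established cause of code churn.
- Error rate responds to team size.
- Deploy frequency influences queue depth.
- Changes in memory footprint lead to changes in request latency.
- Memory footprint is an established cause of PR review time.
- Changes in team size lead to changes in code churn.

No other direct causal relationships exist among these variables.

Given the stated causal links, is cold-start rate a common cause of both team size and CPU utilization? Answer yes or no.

Cold-start rate has a causal path to team size (cold-start rate → PR review time → request latency → team size) and to CPU utilization (cold-start rate → on-call pages → CPU utilization), so it is a common cause of both — a confounder.

yes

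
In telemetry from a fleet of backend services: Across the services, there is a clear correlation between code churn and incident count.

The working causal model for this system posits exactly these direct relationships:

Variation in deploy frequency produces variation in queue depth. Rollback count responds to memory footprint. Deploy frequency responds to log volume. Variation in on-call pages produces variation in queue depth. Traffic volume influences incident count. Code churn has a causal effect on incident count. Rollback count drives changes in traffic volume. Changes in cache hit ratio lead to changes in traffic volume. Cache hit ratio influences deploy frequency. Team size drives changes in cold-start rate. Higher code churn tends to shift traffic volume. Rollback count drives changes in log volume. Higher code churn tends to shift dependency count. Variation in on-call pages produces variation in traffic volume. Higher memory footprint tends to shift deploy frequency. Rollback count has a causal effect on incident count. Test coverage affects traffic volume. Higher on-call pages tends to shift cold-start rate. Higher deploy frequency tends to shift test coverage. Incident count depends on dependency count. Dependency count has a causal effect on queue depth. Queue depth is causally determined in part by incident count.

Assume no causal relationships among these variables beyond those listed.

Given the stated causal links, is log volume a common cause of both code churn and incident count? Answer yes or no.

no

Log volume has no stated causal path to code churn. A confounder must cause both variables, so log volume does not qualify.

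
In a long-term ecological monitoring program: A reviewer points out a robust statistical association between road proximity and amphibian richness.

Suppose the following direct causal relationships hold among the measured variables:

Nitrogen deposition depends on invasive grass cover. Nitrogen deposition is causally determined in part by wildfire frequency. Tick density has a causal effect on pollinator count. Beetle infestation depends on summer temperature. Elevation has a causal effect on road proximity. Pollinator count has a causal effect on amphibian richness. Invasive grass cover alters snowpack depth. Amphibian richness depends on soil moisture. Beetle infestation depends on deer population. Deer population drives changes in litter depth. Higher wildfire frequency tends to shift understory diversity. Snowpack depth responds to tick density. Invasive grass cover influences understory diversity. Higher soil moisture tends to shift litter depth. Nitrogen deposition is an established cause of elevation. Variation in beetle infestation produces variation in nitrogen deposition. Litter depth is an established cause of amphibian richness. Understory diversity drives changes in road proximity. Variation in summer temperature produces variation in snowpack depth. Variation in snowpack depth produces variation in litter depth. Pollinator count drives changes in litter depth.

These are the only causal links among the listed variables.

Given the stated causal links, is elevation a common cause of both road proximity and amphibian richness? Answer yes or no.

no

Elevation has no stated causal path to amphibian richness. A confounder must cause both variables, so elevation does not qualify.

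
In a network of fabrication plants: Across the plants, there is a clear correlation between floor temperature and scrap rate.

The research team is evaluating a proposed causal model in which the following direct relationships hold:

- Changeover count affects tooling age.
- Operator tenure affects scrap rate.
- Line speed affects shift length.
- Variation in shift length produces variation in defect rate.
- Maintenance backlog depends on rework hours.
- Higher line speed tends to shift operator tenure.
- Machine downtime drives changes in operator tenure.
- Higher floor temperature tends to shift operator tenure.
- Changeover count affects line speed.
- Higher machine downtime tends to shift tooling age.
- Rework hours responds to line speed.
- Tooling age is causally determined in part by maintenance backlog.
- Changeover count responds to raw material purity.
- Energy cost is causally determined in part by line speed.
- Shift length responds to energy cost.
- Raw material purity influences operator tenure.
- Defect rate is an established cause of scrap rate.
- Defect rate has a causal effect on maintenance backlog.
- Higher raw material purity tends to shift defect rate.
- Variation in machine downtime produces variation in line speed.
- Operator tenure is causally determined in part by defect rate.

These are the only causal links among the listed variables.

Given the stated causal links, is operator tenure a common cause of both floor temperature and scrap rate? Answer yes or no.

no

Operator tenure has no stated causal path to floor temperature. A confounder must cause both variables, so operator tenure does not qualify.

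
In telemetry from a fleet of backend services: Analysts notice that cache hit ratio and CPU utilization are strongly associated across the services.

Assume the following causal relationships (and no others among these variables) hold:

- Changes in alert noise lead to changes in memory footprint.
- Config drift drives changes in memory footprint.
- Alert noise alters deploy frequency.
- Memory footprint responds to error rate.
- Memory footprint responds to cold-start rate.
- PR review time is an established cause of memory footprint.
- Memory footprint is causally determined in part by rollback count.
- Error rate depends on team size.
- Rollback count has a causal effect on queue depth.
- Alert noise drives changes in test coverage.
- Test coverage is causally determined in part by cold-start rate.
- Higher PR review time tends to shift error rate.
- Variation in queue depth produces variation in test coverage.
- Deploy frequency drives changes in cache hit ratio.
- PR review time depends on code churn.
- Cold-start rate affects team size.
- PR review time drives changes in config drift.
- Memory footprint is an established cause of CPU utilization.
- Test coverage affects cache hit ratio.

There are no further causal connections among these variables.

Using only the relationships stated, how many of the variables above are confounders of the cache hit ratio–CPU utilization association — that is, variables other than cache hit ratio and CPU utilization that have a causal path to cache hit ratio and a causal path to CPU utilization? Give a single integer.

The common causes are: alert noise (to cache hit ratio via alert noise → deploy frequency → cache hit ratio; to CPU utilization via alert noise → memory footprint → CPU utilization); cold-start rate (to cache hit ratio via cold-start rate → test coverage → cache hit ratio; to CPU utilization via cold-start rate → memory footprint → CPU utilization); rollback count (to cache hit ratio via rollback count → queue depth → test coverage → cache hit ratio; to CPU utilization via rollback count → memory footprint → CPU utilization).
Every other variable lacks a causal path to at least one of cache hit ratio and CPU utilization.

3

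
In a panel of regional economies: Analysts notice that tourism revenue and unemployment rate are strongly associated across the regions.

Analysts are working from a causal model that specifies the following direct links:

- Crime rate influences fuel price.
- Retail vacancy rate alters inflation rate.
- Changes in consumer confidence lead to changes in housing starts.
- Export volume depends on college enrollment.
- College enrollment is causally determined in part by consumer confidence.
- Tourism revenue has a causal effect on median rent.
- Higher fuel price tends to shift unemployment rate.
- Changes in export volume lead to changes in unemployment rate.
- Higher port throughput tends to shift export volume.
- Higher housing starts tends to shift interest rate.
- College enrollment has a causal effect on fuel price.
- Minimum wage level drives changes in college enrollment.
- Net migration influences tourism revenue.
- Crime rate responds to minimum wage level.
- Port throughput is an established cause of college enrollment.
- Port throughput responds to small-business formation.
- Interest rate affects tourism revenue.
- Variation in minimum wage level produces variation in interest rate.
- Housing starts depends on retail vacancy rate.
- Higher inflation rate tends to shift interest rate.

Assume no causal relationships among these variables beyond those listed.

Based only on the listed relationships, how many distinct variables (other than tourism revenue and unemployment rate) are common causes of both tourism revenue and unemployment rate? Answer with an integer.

2

The common causes are: consumer confidence (to tourism revenue via consumer confidence → housing starts → interest rate → tourism revenue; to unemployment rate via consumer confidence → college enrollment → fuel price → unemployment rate); minimum wage level (to tourism revenue via minimum wage level → interest rate → tourism revenue; to unemployment rate via minimum wage level → college enrollment → fuel price → unemployment rate).
Every other variable lacks a causal path to at least one of tourism revenue and unemployment rate.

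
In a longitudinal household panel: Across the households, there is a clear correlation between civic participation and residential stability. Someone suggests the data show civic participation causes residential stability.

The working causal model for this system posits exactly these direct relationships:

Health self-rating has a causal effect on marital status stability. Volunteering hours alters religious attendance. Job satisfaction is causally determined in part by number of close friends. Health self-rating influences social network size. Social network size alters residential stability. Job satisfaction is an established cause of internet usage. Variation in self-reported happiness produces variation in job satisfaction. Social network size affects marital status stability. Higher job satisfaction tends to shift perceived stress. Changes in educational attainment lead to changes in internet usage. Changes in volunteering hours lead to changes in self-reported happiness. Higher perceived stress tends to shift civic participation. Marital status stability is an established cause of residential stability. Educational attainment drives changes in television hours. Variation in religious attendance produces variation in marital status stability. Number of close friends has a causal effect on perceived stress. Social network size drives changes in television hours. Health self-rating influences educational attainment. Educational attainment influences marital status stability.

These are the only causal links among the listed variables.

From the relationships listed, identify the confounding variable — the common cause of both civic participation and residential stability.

volunteering hours

Volunteering hours has a causal path to civic participation (volunteering hours → self-reported happiness → job satisfaction → perceived stress → civic participation) and a separate causal path to residential stability (volunteering hours → religious attendance → marital status stability → residential stability), so it is a common cause of both.
No stated relationship gives civic participation a causal route to residential stability, so the correlation is explained by the shared upstream cause rather than a direct effect.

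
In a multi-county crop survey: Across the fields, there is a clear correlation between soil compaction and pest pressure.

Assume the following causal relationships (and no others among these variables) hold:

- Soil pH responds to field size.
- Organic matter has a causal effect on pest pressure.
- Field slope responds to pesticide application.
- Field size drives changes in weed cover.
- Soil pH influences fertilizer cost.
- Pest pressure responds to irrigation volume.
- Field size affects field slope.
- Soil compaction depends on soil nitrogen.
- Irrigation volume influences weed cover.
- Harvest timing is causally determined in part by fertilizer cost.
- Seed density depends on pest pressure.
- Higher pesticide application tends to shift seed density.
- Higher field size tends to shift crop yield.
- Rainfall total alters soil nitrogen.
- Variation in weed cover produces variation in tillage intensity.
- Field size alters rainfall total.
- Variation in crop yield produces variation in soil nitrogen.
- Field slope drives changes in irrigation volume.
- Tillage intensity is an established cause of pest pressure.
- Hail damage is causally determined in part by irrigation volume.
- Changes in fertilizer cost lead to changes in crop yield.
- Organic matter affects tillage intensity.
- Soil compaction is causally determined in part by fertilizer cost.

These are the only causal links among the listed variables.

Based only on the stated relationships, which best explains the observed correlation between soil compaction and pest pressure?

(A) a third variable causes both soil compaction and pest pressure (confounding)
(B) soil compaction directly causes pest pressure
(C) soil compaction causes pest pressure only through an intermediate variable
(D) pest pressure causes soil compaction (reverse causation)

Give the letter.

A

Field size causes soil compaction (field size → crop yield → soil nitrogen → soil compaction) and pest pressure (field size → field slope → irrigation volume → pest pressure) — a common cause creating the correlation.
There is no stated path from soil compaction to pest pressure or from pest pressure to soil compaction, so neither direct nor reverse causation applies.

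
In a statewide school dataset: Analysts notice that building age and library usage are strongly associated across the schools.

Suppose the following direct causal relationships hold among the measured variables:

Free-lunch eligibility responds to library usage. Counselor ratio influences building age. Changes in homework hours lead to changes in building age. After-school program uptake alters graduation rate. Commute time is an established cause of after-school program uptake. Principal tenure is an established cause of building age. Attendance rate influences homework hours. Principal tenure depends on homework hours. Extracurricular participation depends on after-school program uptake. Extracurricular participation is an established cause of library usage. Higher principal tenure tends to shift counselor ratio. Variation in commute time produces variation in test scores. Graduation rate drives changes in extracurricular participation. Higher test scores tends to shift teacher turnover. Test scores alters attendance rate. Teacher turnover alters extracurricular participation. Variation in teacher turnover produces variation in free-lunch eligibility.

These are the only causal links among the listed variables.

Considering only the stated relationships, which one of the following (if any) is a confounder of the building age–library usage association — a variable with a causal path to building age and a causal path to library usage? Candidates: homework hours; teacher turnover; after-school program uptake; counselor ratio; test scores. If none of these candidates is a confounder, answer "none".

test scores

Test scores causes building age (test scores → attendance rate → homework hours → building age) and also causes library usage (test scores → teacher turnover → extracurricular participation → library usage); it is a common cause of both.
Each of the other candidates lacks a causal path to at least one of building age and library usage, so they do not confound the relationship.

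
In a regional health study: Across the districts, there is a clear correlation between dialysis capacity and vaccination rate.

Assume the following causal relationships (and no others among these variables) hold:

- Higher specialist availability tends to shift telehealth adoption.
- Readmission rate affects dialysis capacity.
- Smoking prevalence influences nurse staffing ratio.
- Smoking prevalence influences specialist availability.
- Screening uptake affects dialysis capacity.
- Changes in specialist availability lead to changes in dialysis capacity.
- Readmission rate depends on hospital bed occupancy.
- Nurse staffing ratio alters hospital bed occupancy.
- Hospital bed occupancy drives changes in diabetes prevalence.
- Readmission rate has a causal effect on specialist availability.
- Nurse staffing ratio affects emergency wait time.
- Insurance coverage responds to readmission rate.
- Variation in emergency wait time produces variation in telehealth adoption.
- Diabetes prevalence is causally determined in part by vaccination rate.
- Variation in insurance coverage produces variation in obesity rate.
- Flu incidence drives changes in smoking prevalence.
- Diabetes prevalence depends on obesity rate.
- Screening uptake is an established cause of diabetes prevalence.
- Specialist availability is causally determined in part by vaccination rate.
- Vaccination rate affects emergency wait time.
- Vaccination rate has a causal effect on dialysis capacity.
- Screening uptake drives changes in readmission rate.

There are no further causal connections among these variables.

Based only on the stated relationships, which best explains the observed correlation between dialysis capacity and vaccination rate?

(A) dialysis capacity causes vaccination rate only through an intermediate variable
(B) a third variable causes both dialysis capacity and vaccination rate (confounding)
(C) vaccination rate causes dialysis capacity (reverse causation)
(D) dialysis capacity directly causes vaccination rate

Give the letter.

C

The stated link runs vaccination rate → dialysis capacity; dialysis capacity has no causal path to vaccination rate. No variable causes both, so confounding is ruled out. The correlation reflects reverse causation.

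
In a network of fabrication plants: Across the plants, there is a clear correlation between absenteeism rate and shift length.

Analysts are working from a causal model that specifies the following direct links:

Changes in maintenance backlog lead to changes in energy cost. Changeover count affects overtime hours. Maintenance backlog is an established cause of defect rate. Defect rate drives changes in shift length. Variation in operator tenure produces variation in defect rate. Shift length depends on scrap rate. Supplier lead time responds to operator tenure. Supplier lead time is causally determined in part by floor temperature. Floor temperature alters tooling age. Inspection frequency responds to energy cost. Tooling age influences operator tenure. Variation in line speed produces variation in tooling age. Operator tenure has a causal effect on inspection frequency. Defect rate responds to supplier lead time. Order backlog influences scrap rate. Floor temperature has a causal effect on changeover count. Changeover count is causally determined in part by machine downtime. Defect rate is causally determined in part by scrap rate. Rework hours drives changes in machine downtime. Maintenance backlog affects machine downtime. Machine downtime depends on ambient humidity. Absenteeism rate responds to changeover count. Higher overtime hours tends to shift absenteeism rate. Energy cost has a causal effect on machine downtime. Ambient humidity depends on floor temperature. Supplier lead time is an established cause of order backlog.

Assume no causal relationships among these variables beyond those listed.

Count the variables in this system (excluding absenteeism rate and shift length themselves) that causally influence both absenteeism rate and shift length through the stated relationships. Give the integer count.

2

The common causes are: floor temperature (to absenteeism rate via floor temperature → changeover count → absenteeism rate; to shift length via floor temperature → supplier lead time → defect rate → shift length); maintenance backlog (to absenteeism rate via maintenance backlog → machine downtime → changeover count → absenteeism rate; to shift length via maintenance backlog → defect rate → shift length).
Every other variable lacks a causal path to at least one of absenteeism rate and shift length.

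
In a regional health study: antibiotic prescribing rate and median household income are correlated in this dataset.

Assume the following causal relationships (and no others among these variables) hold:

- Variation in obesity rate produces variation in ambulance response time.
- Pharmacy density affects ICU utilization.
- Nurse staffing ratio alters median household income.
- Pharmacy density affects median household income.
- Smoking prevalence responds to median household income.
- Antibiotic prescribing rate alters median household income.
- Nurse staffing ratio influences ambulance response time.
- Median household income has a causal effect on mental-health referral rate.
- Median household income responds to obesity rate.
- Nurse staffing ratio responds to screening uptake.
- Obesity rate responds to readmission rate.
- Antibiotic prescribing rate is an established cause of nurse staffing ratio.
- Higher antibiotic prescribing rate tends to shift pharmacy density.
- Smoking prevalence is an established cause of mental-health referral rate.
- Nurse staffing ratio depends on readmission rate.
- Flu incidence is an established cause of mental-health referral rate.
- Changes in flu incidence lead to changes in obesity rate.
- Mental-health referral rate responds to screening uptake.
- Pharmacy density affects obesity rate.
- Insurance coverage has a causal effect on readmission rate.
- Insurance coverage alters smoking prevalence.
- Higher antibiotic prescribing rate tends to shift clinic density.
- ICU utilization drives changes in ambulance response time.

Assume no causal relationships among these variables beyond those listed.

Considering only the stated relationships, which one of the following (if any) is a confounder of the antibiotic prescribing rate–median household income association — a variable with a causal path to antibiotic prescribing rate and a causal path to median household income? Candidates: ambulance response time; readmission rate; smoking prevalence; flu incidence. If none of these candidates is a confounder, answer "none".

none

None of the listed candidates has causal paths to both antibiotic prescribing rate and median household income in the stated relationships, so none is a common cause.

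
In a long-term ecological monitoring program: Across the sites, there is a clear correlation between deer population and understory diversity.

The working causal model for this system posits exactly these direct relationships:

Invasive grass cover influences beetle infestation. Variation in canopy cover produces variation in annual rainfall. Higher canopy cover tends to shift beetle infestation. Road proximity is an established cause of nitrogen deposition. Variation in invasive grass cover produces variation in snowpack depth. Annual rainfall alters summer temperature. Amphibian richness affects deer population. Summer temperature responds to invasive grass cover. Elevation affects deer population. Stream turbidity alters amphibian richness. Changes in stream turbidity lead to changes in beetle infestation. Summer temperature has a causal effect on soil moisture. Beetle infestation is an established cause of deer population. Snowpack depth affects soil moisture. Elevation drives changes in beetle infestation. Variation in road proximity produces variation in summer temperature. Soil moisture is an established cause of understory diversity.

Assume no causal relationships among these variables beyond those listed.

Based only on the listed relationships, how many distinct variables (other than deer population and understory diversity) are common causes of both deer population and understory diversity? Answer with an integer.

The common causes are: canopy cover (to deer population via canopy cover → beetle infestation → deer population; to understory diversity via canopy cover → annual rainfall → summer temperature → soil moisture → understory diversity); invasive grass cover (to deer population via invasive grass cover → beetle infestation → deer population; to understory diversity via invasive grass cover → summer temperature → soil moisture → understory diversity).
Every other variable lacks a causal path to at least one of deer population and understory diversity.

2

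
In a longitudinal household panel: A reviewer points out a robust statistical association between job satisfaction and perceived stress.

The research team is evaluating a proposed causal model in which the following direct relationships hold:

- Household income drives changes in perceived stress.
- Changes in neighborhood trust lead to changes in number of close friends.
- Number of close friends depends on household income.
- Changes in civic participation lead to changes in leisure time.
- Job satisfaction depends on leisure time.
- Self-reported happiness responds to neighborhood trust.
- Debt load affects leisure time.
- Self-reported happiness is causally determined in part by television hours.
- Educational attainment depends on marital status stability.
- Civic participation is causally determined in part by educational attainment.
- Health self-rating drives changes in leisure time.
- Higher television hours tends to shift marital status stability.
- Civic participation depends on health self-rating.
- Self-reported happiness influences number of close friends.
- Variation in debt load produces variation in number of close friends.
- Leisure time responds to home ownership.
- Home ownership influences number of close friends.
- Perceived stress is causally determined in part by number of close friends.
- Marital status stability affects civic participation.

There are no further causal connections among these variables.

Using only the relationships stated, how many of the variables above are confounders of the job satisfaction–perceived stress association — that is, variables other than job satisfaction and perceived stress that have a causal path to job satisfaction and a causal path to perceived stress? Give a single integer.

The common causes are: debt load (to job satisfaction via debt load → leisure time → job satisfaction; to perceived stress via debt load → number of close friends → perceived stress); home ownership (to job satisfaction via home ownership → leisure time → job satisfaction; to perceived stress via home ownership → number of close friends → perceived stress); television hours (to job satisfaction via television hours → marital status stability → civic participation → leisure time → job satisfaction; to perceived stress via television hours → self-reported happiness → number of close friends → perceived stress).
Every other variable lacks a causal path to at least one of job satisfaction and perceived stress.

3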